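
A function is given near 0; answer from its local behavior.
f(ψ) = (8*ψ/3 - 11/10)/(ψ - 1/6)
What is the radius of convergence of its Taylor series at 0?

Denominator factor (ψ - 1/6): pole of order 1 at 1/6, modulus 1/6.
The radius of convergence is the smallest modulus among the singular points: 1/6.

The radius of convergence is 1/6.


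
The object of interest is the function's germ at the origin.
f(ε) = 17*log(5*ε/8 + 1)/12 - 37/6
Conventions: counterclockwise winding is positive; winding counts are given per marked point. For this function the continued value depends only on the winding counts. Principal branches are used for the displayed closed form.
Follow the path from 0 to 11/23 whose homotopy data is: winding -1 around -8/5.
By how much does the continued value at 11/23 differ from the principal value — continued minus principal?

Continued minus principal equals -(17/6)*pi*i.

The rational part is single-valued and drops out of the difference; each branch term changes only by its own monodromy.
(17/12)*log(1 - ε/(-8/5)): each positive loop around -8/5 adds 2*pi*i to the log, so winding -1 contributes (17/12)*(-1)*2*pi*i = -(17/6)*pi*i.
Summing the contributions at ε = 11/23 gives -(17/6)*pi*i.


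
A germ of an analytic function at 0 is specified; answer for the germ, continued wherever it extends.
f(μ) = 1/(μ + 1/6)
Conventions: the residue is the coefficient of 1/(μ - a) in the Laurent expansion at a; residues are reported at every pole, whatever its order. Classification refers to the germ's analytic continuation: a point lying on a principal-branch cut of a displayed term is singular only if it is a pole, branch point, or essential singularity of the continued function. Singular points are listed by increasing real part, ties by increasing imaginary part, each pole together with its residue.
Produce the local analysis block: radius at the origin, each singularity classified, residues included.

Denominator factor (μ + 1/6): pole of order 1 at -1/6, modulus 1/6.
The radius of convergence is the smallest modulus among the singular points: 1/6.
At the order-1 pole -1/6 set g(μ) = (μ - (-1/6))*f(μ) = 1.
Simple pole: residue = g(a) at a = -1/6, which is 1.

Radius of convergence at 0: 1/6.
At -1/6: a pole of order 1; residue 1.


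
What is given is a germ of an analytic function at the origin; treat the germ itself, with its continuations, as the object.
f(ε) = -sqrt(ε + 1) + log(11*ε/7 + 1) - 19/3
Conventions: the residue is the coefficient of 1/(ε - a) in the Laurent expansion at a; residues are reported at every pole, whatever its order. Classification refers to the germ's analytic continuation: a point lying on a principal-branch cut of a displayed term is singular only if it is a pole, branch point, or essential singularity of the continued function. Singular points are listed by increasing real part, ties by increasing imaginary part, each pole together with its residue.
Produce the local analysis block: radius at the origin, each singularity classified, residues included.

Radius of convergence at 0: 7/11.
At -1: an algebraic (square-root) branch point.
At -7/11: a logarithmic branch point.

Branch term (1)*log(1 - ε/(-7/11)): its argument vanishes at ε = -7/11, a logarithmic branch point, modulus 7/11.
Branch term (-1)*sqrt(1 - ε/(-1)): its argument vanishes at ε = -1, a square-root branch point, modulus 1.
The radius of convergence is the smallest modulus among the singular points: 7/11.
List the singular points by increasing real part (a conjugate pair: the negative imaginary part first).


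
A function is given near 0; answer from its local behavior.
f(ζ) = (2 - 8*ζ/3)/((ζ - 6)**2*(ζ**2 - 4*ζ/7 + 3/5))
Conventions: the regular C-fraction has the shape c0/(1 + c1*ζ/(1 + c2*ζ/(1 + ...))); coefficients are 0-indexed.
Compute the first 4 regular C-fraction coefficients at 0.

The regular C-fraction coefficients are [5/54, 1/21, -523/12, 266921/6276].

Taylor coefficients (expand at 0): a_0 = 5/54, a_1 = -5/1134, a_2 = -6095/31752, a_3 = -184075/1000188.
c0 = a_0 = 5/54. Peel one level at a time: if S = 1 + c*ζ/S' with S'(0) = 1, then c is the ζ-coefficient of S and S' = c*ζ/(S - 1).
S_1 = c0/f = 1 + (1/21)*ζ + (523/252)*ζ^2 + ...; c1 = 1/21.
S_2 = c1*ζ/(S_1 - 1) = 1 + (-523/12)*ζ + (266921/144)*ζ^2 + ...; c2 = -523/12.
S_3 = c2*ζ/(S_2 - 1) = 1 + (266921/6276)*ζ + ...; c3 = 266921/6276.


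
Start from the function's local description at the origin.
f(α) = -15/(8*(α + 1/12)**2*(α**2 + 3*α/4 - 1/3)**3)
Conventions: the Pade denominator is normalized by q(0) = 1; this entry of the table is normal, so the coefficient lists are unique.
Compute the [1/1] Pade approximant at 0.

Taylor coefficients needed (expand at 0): a_0 = 7290, a_1 = -251505/2, a_2 = 9021375/4.
Write the denominator as Q(α) = 1 + q1*α. Requiring Q*f - P = O(α^3) with deg P <= 1 kills the coefficients of α^2..α^2 in Q*f:
  α^2: a_2 + q1*a_1 = 0, i.e. 9021375/4 + (-251505/2)*q1 = 0.
Solving this linear system: q1 = 825/46.
The numerator is Q*f truncated at degree 1: P0 = a_0 = 7290; P1 = a_1 + q1*a_0 = 229635/46.

The Pade approximant has numerator coefficients [7290, 229635/46]; denominator coefficients [1, 825/46].


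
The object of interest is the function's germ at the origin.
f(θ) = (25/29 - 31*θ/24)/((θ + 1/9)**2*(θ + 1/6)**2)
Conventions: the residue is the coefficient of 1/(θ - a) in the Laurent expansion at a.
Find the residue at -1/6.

At the order-2 pole -1/6 set g(θ) = (θ - (-1/6))^2*f(θ) = (25/29 - 31*θ/24)/(θ + 1/9)**2.
Order-2 pole: residue = g'(a); g'(-1/6) = 704565/58, so the residue is 704565/58.

The residue is 704565/58.


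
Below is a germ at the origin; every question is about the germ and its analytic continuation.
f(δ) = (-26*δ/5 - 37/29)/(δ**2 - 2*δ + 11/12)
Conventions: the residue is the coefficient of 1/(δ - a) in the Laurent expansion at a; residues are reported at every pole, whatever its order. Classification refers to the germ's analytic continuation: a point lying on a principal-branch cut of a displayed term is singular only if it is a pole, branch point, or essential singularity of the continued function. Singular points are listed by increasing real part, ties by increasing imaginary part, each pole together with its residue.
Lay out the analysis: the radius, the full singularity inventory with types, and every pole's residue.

Denominator factor (δ**2 - 2*δ + 11/12): discriminant 1/3, real irrational roots 1 + (1/6)*sqrt(3) and 1 - (1/6)*sqrt(3); poles of order 1, moduli 1 + (1/6)*sqrt(3) and 1 - (1/6)*sqrt(3).
The radius of convergence is the smallest modulus among the singular points: 1 - (1/6)*sqrt(3).
The factor δ**2 - 2*δ + 11/12 splits as (δ - a)(δ - a') with a = 1 - (1/6)*sqrt(3), a' = 1 + (1/6)*sqrt(3). At the order-1 pole a set g(δ) = (δ - a)*f(δ) = [-26*δ/5 - 37/29] / (δ - a').
Simple pole: residue = g(a) at a = 1 - (1/6)*sqrt(3), which is -13/5 + (939/145)*sqrt(3).
The factor δ**2 - 2*δ + 11/12 splits as (δ - a)(δ - a') with a = 1 + (1/6)*sqrt(3), a' = 1 - (1/6)*sqrt(3). At the order-1 pole a set g(δ) = (δ - a)*f(δ) = [-26*δ/5 - 37/29] / (δ - a').
Simple pole: residue = g(a) at a = 1 + (1/6)*sqrt(3), which is -13/5 - (939/145)*sqrt(3).
List the singular points by increasing real part (a conjugate pair: the negative imaginary part first).

Radius of convergence at 0: 1 - (1/6)*sqrt(3).
At 1 - (1/6)*sqrt(3): a pole of order 1; residue -13/5 + (939/145)*sqrt(3).
At 1 + (1/6)*sqrt(3): a pole of order 1; residue -13/5 - (939/145)*sqrt(3).


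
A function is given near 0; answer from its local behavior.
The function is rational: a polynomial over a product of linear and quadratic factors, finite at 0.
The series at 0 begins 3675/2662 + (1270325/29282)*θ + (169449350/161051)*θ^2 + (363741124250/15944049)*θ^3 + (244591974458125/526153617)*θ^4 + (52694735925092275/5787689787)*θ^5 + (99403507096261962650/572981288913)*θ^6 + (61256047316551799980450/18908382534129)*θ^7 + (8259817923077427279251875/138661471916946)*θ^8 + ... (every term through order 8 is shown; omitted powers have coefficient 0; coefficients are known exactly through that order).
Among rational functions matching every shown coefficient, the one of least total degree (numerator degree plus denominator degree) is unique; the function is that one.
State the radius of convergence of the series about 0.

The radius of convergence is 5/3 - (2/15)*sqrt(145).

No rational of total degree below 7 reproduces all 9 coefficients; solving the [0/7] Pade equations on them gives f(θ) = 3/(14*(θ + 11/7)**3*(θ**2 - 10*θ/3 + 1/5)**2), whose expansion matches every shown term.
Denominator factor (θ**2 - 10*θ/3 + 1/5)^2: discriminant 464/45, real irrational roots 5/3 + (2/15)*sqrt(145) and 5/3 - (2/15)*sqrt(145); poles of order 2, moduli 5/3 + (2/15)*sqrt(145) and 5/3 - (2/15)*sqrt(145).
Denominator factor (θ + 11/7)^3: pole of order 3 at -11/7, modulus 11/7.
The radius of convergence is the smallest modulus among the singular points: 5/3 - (2/15)*sqrt(145).


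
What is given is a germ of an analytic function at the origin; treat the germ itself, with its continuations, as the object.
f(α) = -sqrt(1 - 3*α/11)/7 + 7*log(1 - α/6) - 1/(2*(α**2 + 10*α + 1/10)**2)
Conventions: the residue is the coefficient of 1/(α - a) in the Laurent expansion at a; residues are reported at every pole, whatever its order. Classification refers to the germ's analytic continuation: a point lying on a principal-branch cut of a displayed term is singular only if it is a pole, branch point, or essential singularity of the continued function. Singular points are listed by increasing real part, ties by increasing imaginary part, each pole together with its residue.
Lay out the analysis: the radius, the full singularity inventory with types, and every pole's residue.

Denominator factor (α**2 + 10*α + 1/10)^2: discriminant 498/5, real irrational roots -5 + (1/10)*sqrt(2490) and -5 - (1/10)*sqrt(2490); poles of order 2, moduli 5 - (1/10)*sqrt(2490) and 5 + (1/10)*sqrt(2490).
Branch term (7)*log(1 - α/(6)): its argument vanishes at α = 6, a logarithmic branch point, modulus 6.
Branch term (-1/7)*sqrt(1 - α/(11/3)): its argument vanishes at α = 11/3, a square-root branch point, modulus 11/3.
The radius of convergence is the smallest modulus among the singular points: 5 - (1/10)*sqrt(2490).
The branch terms are analytic at -5 - (1/10)*sqrt(2490) and contribute nothing to the residue; only the rational part matters.
The factor α**2 + 10*α + 1/10 splits as (α - a)(α - a') with a = -5 - (1/10)*sqrt(2490), a' = -5 + (1/10)*sqrt(2490). At the order-2 pole a set g(α) = (α - a)^2*(rational part) = [-1/2] / (α - a')^2.
Order-2 pole: residue = g'(a); g'(-5 - (1/10)*sqrt(2490)) = -(5/248004)*sqrt(2490), so the residue is -(5/248004)*sqrt(2490).
The branch terms are analytic at -5 + (1/10)*sqrt(2490) and contribute nothing to the residue; only the rational part matters.
The factor α**2 + 10*α + 1/10 splits as (α - a)(α - a') with a = -5 + (1/10)*sqrt(2490), a' = -5 - (1/10)*sqrt(2490). At the order-2 pole a set g(α) = (α - a)^2*(rational part) = [-1/2] / (α - a')^2.
Order-2 pole: residue = g'(a); g'(-5 + (1/10)*sqrt(2490)) = (5/248004)*sqrt(2490), so the residue is (5/248004)*sqrt(2490).
List the singular points by increasing real part (a conjugate pair: the negative imaginary part first).

Radius of convergence at 0: 5 - (1/10)*sqrt(2490).
At -5 - (1/10)*sqrt(2490): a pole of order 2; residue -(5/248004)*sqrt(2490).
At -5 + (1/10)*sqrt(2490): a pole of order 2; residue (5/248004)*sqrt(2490).
At 11/3: an algebraic (square-root) branch point.
At 6: a logarithmic branch point.


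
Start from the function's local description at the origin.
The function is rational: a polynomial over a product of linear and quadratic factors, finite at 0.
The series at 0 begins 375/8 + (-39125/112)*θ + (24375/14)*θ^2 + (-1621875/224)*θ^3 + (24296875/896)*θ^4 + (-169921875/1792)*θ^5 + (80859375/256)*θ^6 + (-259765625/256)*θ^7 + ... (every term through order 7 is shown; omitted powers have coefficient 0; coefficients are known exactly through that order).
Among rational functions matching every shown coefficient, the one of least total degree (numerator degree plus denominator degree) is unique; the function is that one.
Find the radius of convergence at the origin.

No rational of total degree below 4 reproduces all 8 coefficients; solving the [1/3] Pade equations on them gives f(θ) = (θ/7 + 3)/(θ + 2/5)**3, whose expansion matches every shown term.
Denominator factor (θ + 2/5)^3: pole of order 3 at -2/5, modulus 2/5.
The radius of convergence is the smallest modulus among the singular points: 2/5.

The radius of convergence is 2/5.


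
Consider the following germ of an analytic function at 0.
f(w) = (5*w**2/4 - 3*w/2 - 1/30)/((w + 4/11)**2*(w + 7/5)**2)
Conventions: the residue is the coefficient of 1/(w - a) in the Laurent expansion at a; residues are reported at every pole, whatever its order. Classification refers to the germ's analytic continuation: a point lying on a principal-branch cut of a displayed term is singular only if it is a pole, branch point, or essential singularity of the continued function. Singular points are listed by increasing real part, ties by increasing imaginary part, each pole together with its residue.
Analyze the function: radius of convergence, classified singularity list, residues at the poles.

Denominator factor (w + 4/11)^2: pole of order 2 at -4/11, modulus 4/11.
Denominator factor (w + 7/5)^2: pole of order 2 at -7/5, modulus 7/5.
The radius of convergence is the smallest modulus among the singular points: 4/11.
At the order-2 pole -7/5 set g(w) = (w - (-7/5))^2*f(w) = (5*w**2/4 - 3*w/2 - 1/30)/(w + 4/11)**2.
Order-2 pole: residue = g'(a); g'(-7/5) = 3844775/1111158, so the residue is 3844775/1111158.
At the order-2 pole -4/11 set g(w) = (w - (-4/11))^2*f(w) = (5*w**2/4 - 3*w/2 - 1/30)/(w + 7/5)**2.
Order-2 pole: residue = g'(a); g'(-4/11) = -3844775/1111158, so the residue is -3844775/1111158.
List the singular points by increasing real part (a conjugate pair: the negative imaginary part first).

Radius of convergence at 0: 4/11.
At -7/5: a pole of order 2; residue 3844775/1111158.
At -4/11: a pole of order 2; residue -3844775/1111158.


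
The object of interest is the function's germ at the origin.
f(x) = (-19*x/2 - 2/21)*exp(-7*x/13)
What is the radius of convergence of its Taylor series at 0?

The radius of convergence is infinite.

The factor exp(-7*x/13) is entire and contributes no finite singular point.
The polynomial part has no poles.
No finite singular points: the Taylor series at 0 converges everywhere.


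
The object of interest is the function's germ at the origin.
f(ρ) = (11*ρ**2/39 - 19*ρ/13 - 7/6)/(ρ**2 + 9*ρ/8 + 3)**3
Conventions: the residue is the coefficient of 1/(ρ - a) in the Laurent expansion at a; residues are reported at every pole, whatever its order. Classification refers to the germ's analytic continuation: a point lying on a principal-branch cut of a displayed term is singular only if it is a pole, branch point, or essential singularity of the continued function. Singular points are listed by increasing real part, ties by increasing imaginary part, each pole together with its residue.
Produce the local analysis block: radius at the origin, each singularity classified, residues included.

Radius of convergence at 0: sqrt(3).
At (-9/16) - ((1/16)*sqrt(687))*i: a pole of order 3; residue -((2560/1405051713)*sqrt(687))*i.
At (-9/16) + ((1/16)*sqrt(687))*i: a pole of order 3; residue ((2560/1405051713)*sqrt(687))*i.

Denominator factor (ρ**2 + 9*ρ/8 + 3)^3: discriminant -687/64, complex-conjugate roots (-9/16) + ((1/16)*sqrt(687))*i and (-9/16) - ((1/16)*sqrt(687))*i; poles of order 3, moduli sqrt(3) and sqrt(3).
The radius of convergence is the smallest modulus among the singular points: sqrt(3).
The factor ρ**2 + 9*ρ/8 + 3 splits as (ρ - a)(ρ - a') with a = (-9/16) - ((1/16)*sqrt(687))*i, a' = (-9/16) + ((1/16)*sqrt(687))*i. At the order-3 pole a set g(ρ) = (ρ - a)^3*f(ρ) = [11*ρ**2/39 - 19*ρ/13 - 7/6] / (ρ - a')^3.
Order-3 pole: residue = g''(a)/2; g''((-9/16) - ((1/16)*sqrt(687))*i) = -((5120/1405051713)*sqrt(687))*i, so the residue is -((2560/1405051713)*sqrt(687))*i.
The factor ρ**2 + 9*ρ/8 + 3 splits as (ρ - a)(ρ - a') with a = (-9/16) + ((1/16)*sqrt(687))*i, a' = (-9/16) - ((1/16)*sqrt(687))*i. At the order-3 pole a set g(ρ) = (ρ - a)^3*f(ρ) = [11*ρ**2/39 - 19*ρ/13 - 7/6] / (ρ - a')^3.
Order-3 pole: residue = g''(a)/2; g''((-9/16) + ((1/16)*sqrt(687))*i) = ((5120/1405051713)*sqrt(687))*i, so the residue is ((2560/1405051713)*sqrt(687))*i.
List the singular points by increasing real part (a conjugate pair: the negative imaginary part first).


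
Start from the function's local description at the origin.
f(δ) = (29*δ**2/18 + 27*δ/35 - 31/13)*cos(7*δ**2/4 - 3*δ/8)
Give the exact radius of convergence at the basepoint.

The radius of convergence is infinite.

The factor cos(7*δ**2/4 - 3*δ/8) is entire and contributes no finite singular point.
The polynomial part has no poles.
No finite singular points: the Taylor series at 0 converges everywhere.


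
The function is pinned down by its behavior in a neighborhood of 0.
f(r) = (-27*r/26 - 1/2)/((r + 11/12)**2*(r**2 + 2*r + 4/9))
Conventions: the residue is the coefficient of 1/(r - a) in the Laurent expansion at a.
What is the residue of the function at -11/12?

At the order-2 pole -11/12 set g(r) = (r - (-11/12))^2*f(r) = (-27*r/26 - 1/2)/(r**2 + 2*r + 4/9).
Order-2 pole: residue = g'(a); g'(-11/12) = 133272/81133, so the residue is 133272/81133.

The residue is 133272/81133.


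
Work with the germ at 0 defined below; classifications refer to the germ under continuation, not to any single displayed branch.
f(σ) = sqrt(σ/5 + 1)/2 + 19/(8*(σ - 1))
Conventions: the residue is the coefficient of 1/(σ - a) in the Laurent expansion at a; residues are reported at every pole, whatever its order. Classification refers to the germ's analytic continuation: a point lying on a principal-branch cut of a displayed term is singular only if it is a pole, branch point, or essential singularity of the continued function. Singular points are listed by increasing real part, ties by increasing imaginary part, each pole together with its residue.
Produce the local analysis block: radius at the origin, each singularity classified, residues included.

Radius of convergence at 0: 1.
At -5: an algebraic (square-root) branch point.
At 1: a pole of order 1; residue 19/8.

Denominator factor (σ - 1): pole of order 1 at 1, modulus 1.
Branch term (1/2)*sqrt(1 - σ/(-5)): its argument vanishes at σ = -5, a square-root branch point, modulus 5.
The radius of convergence is the smallest modulus among the singular points: 1.
The branch term is analytic at 1 and contributes nothing to the residue; only the rational part matters.
At the order-1 pole 1 set g(σ) = (σ - (1))*(rational part) = 19/8.
Simple pole: residue = g(a) at a = 1, which is 19/8.
List the singular points by increasing real part (a conjugate pair: the negative imaginary part first).


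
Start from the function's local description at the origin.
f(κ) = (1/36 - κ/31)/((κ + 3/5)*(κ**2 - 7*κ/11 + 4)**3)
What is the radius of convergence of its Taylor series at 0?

The radius of convergence is 3/5.

Denominator factor (κ + 3/5): pole of order 1 at -3/5, modulus 3/5.
Denominator factor (κ**2 - 7*κ/11 + 4)^3: discriminant -1887/121, complex-conjugate roots (7/22) + ((1/22)*sqrt(1887))*i and (7/22) - ((1/22)*sqrt(1887))*i; poles of order 3, moduli 2 and 2.
The radius of convergence is the smallest modulus among the singular points: 3/5.


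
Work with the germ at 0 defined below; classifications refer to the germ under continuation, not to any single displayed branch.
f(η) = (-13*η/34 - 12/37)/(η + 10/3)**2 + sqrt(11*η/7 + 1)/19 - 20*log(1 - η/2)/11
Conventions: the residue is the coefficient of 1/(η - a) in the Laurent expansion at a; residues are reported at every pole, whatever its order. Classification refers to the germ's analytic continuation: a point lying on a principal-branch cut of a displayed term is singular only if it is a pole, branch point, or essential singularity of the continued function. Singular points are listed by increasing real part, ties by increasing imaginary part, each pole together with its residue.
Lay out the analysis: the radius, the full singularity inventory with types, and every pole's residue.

Denominator factor (η + 10/3)^2: pole of order 2 at -10/3, modulus 10/3.
Branch term (-20/11)*log(1 - η/(2)): its argument vanishes at η = 2, a logarithmic branch point, modulus 2.
Branch term (1/19)*sqrt(1 - η/(-7/11)): its argument vanishes at η = -7/11, a square-root branch point, modulus 7/11.
The radius of convergence is the smallest modulus among the singular points: 7/11.
The branch terms are analytic at -10/3 and contribute nothing to the residue; only the rational part matters.
At the order-2 pole -10/3 set g(η) = (η - (-10/3))^2*(rational part) = -13*η/34 - 12/37.
Order-2 pole: residue = g'(a); g'(-10/3) = -13/34, so the residue is -13/34.
List the singular points by increasing real part (a conjugate pair: the negative imaginary part first).

Radius of convergence at 0: 7/11.
At -10/3: a pole of order 2; residue -13/34.
At -7/11: an algebraic (square-root) branch point.
At 2: a logarithmic branch point.


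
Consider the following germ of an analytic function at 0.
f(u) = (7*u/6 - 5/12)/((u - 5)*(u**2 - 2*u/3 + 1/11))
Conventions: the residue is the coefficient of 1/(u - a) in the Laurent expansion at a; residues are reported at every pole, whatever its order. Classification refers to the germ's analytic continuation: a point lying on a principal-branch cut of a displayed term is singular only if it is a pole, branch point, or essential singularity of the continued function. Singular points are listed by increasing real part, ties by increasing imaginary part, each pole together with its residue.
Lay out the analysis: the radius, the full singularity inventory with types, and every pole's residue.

Denominator factor (u - 5): pole of order 1 at 5, modulus 5.
Denominator factor (u**2 - 2*u/3 + 1/11): discriminant 8/99, real irrational roots 1/3 + (1/33)*sqrt(22) and 1/3 - (1/33)*sqrt(22); poles of order 1, moduli 1/3 + (1/33)*sqrt(22) and 1/3 - (1/33)*sqrt(22).
The radius of convergence is the smallest modulus among the singular points: 1/3 - (1/33)*sqrt(22).
The factor u**2 - 2*u/3 + 1/11 splits as (u - a)(u - a') with a = 1/3 - (1/33)*sqrt(22), a' = 1/3 + (1/33)*sqrt(22). At the order-1 pole a set g(u) = (u - a)*f(u) = [(7*u/6 - 5/12)/(u - 5)] / (u - a').
Simple pole: residue = g(a) at a = 1/3 - (1/33)*sqrt(22), which is -715/5744 - (21/5744)*sqrt(22).
The factor u**2 - 2*u/3 + 1/11 splits as (u - a)(u - a') with a = 1/3 + (1/33)*sqrt(22), a' = 1/3 - (1/33)*sqrt(22). At the order-1 pole a set g(u) = (u - a)*f(u) = [(7*u/6 - 5/12)/(u - 5)] / (u - a').
Simple pole: residue = g(a) at a = 1/3 + (1/33)*sqrt(22), which is -715/5744 + (21/5744)*sqrt(22).
At the order-1 pole 5 set g(u) = (u - (5))*f(u) = (7*u/6 - 5/12)/(u**2 - 2*u/3 + 1/11).
Simple pole: residue = g(a) at a = 5, which is 715/2872.
List the singular points by increasing real part (a conjugate pair: the negative imaginary part first).

Radius of convergence at 0: 1/3 - (1/33)*sqrt(22).
At 1/3 - (1/33)*sqrt(22): a pole of order 1; residue -715/5744 - (21/5744)*sqrt(22).
At 1/3 + (1/33)*sqrt(22): a pole of order 1; residue -715/5744 + (21/5744)*sqrt(22).
At 5: a pole of order 1; residue 715/2872.


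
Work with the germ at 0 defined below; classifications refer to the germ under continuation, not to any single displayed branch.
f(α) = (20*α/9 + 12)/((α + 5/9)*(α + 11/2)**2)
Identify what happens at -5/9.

The denominator factor α + 5/9 vanishes at -5/9 and appears to the power 1; the numerator there equals 872/81, nonzero, and no other factor vanishes.
Hence a pole whose order is the multiplicity, 1.

The point is a pole of order 1.


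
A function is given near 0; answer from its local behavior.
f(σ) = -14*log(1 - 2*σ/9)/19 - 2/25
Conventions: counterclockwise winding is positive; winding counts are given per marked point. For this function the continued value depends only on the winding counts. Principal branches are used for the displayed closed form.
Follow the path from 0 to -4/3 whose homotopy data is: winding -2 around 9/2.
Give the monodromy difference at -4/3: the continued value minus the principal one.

Continued minus principal equals (56/19)*pi*i.

The rational part is single-valued and drops out of the difference; each branch term changes only by its own monodromy.
(-14/19)*log(1 - σ/(9/2)): each positive loop around 9/2 adds 2*pi*i to the log, so winding -2 contributes (-14/19)*(-2)*2*pi*i = (56/19)*pi*i.
Summing the contributions at σ = -4/3 gives (56/19)*pi*i.


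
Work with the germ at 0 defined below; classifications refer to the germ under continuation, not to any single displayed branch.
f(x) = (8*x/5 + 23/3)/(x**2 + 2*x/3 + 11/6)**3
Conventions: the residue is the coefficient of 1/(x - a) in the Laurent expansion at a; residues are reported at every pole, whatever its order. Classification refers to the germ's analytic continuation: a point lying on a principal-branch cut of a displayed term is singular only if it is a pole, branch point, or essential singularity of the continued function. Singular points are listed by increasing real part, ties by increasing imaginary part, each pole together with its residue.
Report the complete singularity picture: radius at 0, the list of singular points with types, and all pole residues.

Denominator factor (x**2 + 2*x/3 + 11/6)^3: discriminant -62/9, complex-conjugate roots (-1/3) + ((1/6)*sqrt(62))*i and (-1/3) - ((1/6)*sqrt(62))*i; poles of order 3, moduli (1/6)*sqrt(66) and (1/6)*sqrt(66).
The radius of convergence is the smallest modulus among the singular points: (1/6)*sqrt(66).
The factor x**2 + 2*x/3 + 11/6 splits as (x - a)(x - a') with a = (-1/3) - ((1/6)*sqrt(62))*i, a' = (-1/3) + ((1/6)*sqrt(62))*i. At the order-3 pole a set g(x) = (x - a)^3*f(x) = [8*x/5 + 23/3] / (x - a')^3.
Order-3 pole: residue = g''(a)/2; g''((-1/3) - ((1/6)*sqrt(62))*i) = ((26001/297910)*sqrt(62))*i, so the residue is ((26001/595820)*sqrt(62))*i.
The factor x**2 + 2*x/3 + 11/6 splits as (x - a)(x - a') with a = (-1/3) + ((1/6)*sqrt(62))*i, a' = (-1/3) - ((1/6)*sqrt(62))*i. At the order-3 pole a set g(x) = (x - a)^3*f(x) = [8*x/5 + 23/3] / (x - a')^3.
Order-3 pole: residue = g''(a)/2; g''((-1/3) + ((1/6)*sqrt(62))*i) = -((26001/297910)*sqrt(62))*i, so the residue is -((26001/595820)*sqrt(62))*i.
List the singular points by increasing real part (a conjugate pair: the negative imaginary part first).

Radius of convergence at 0: (1/6)*sqrt(66).
At (-1/3) - ((1/6)*sqrt(62))*i: a pole of order 3; residue ((26001/595820)*sqrt(62))*i.
At (-1/3) + ((1/6)*sqrt(62))*i: a pole of order 3; residue -((26001/595820)*sqrt(62))*i.


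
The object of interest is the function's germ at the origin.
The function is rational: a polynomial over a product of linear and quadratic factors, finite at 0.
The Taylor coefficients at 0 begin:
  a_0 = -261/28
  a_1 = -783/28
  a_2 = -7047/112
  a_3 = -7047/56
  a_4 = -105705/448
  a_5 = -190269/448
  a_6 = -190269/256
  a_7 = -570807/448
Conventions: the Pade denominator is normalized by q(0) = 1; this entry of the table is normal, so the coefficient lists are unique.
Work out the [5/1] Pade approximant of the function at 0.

Taylor coefficients needed (read off): a_0 = -261/28, a_1 = -783/28, a_2 = -7047/112, a_3 = -7047/56, a_4 = -105705/448, a_5 = -190269/448, a_6 = -190269/256.
Write the denominator as Q(r) = 1 + q1*r. Requiring Q*f - P = O(r^7) with deg P <= 5 kills the coefficients of r^6..r^6 in Q*f:
  r^6: a_6 + q1*a_5 = 0, i.e. -190269/256 + (-190269/448)*q1 = 0.
Solving this linear system: q1 = -7/4.
The numerator is Q*f truncated at degree 5: P0 = a_0 = -261/28; P1 = a_1 + q1*a_0 = -1305/112; P2 = a_2 + q1*a_1 = -783/56; P3 = a_3 + q1*a_2 = -7047/448; P4 = a_4 + q1*a_3 = -7047/448; P5 = a_5 + q1*a_4 = -21141/1792.

The Pade approximant has numerator coefficients [-261/28, -1305/112, -783/56, -7047/448, -7047/448, -21141/1792]; denominator coefficients [1, -7/4].


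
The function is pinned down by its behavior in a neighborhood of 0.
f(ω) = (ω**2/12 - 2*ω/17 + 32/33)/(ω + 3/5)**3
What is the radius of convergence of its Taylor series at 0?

The radius of convergence is 3/5.

Denominator factor (ω + 3/5)^3: pole of order 3 at -3/5, modulus 3/5.
The radius of convergence is the smallest modulus among the singular points: 3/5.


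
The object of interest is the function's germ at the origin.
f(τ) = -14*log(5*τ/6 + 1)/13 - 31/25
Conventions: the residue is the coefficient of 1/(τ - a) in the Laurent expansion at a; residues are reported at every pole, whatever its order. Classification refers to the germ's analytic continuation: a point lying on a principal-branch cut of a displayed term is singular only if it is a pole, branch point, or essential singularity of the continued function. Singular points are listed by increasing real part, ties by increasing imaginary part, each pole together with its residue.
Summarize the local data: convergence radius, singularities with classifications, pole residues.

Branch term (-14/13)*log(1 - τ/(-6/5)): its argument vanishes at τ = -6/5, a logarithmic branch point, modulus 6/5.
The radius of convergence is the smallest modulus among the singular points: 6/5.

Radius of convergence at 0: 6/5.
At -6/5: a logarithmic branch point.


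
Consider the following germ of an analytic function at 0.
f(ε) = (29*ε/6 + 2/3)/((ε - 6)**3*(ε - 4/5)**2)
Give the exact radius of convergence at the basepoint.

Denominator factor (ε - 6)^3: pole of order 3 at 6, modulus 6.
Denominator factor (ε - 4/5)^2: pole of order 2 at 4/5, modulus 4/5.
The radius of convergence is the smallest modulus among the singular points: 4/5.

The radius of convergence is 4/5.


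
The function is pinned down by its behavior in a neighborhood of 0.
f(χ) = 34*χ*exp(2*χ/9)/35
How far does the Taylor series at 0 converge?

The radius of convergence is infinite.

The factor exp(2*χ/9) is entire and contributes no finite singular point.
The polynomial part has no poles.
No finite singular points: the Taylor series at 0 converges everywhere.


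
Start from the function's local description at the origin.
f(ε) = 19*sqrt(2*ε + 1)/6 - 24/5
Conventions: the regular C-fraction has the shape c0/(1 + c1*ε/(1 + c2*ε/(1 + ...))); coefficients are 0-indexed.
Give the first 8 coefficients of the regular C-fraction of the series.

Taylor coefficients (expand at 0): a_0 = -49/30, a_1 = 19/6, a_2 = -19/12, a_3 = 19/12, a_4 = -95/48, a_5 = 133/48, a_6 = -133/32, a_7 = 209/32.
c0 = a_0 = -49/30. Peel one level at a time: if S = 1 + c*ε/S' with S'(0) = 1, then c is the ε-coefficient of S and S' = c*ε/(S - 1).
S_1 = c0/f = 1 + (95/49)*ε + (13395/4802)*ε^2 + ...; c1 = 95/49.
S_2 = c1*ε/(S_1 - 1) = 1 + (-141/98)*ε + (-1/4)*ε^2 + ...; c2 = -141/98.
S_3 = c2*ε/(S_2 - 1) = 1 + (-49/282)*ε + (16219/79524)*ε^2 + ...; c3 = -49/282.
S_4 = c3*ε/(S_3 - 1) = 1 + (331/282)*ε + (-1/4)*ε^2 + ...; c4 = 331/282.
S_5 = c4*ε/(S_4 - 1) = 1 + (141/662)*ε + (-73461/438244)*ε^2 + ...; c5 = 141/662.
S_6 = c5*ε/(S_5 - 1) = 1 + (521/662)*ε + (-1/4)*ε^2 + ...; c6 = 521/662.
S_7 = c6*ε/(S_6 - 1) = 1 + (331/1042)*ε + ...; c7 = 331/1042.

The regular C-fraction coefficients are [-49/30, 95/49, -141/98, -49/282, 331/282, 141/662, 521/662, 331/1042].


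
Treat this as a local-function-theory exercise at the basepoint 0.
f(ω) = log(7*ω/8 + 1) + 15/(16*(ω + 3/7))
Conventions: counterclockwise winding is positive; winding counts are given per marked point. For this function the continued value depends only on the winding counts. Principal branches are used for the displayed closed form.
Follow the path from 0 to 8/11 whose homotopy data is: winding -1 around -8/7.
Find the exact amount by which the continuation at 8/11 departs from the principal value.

The rational part is single-valued and drops out of the difference; each branch term changes only by its own monodromy.
(1)*log(1 - ω/(-8/7)): each positive loop around -8/7 adds 2*pi*i to the log, so winding -1 contributes (1)*(-1)*2*pi*i = -(2)*pi*i.
Summing the contributions at ω = 8/11 gives -(2)*pi*i.

Continued minus principal equals -(2)*pi*i.


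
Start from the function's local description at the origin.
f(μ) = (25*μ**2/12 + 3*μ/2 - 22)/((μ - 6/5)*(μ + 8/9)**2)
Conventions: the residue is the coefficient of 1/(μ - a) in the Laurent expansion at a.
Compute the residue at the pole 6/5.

At the order-1 pole 6/5 set g(μ) = (μ - (6/5))*f(μ) = (25*μ**2/12 + 3*μ/2 - 22)/(μ + 8/9)**2.
Simple pole: residue = g(a) at a = 6/5, which is -17415/4418.

The residue is -17415/4418.


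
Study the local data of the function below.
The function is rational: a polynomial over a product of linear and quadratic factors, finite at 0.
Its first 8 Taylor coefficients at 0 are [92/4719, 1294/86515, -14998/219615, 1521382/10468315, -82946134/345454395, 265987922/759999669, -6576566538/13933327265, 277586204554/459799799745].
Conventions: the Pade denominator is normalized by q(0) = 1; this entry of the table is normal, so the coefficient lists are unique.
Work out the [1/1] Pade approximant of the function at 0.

The Pade approximant has numerator coefficients [92/4719, 52378982/503776845]; denominator coefficients [1, 97487/21351].

Taylor coefficients needed (read off): a_0 = 92/4719, a_1 = 1294/86515, a_2 = -14998/219615.
Write the denominator as Q(u) = 1 + q1*u. Requiring Q*f - P = O(u^3) with deg P <= 1 kills the coefficients of u^2..u^2 in Q*f:
  u^2: a_2 + q1*a_1 = 0, i.e. -14998/219615 + (1294/86515)*q1 = 0.
Solving this linear system: q1 = 97487/21351.
The numerator is Q*f truncated at degree 1: P0 = a_0 = 92/4719; P1 = a_1 + q1*a_0 = 52378982/503776845.


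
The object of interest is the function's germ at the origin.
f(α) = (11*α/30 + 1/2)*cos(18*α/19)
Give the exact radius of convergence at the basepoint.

The radius of convergence is infinite.

The factor cos(18*α/19) is entire and contributes no finite singular point.
The polynomial part has no poles.
No finite singular points: the Taylor series at 0 converges everywhere.


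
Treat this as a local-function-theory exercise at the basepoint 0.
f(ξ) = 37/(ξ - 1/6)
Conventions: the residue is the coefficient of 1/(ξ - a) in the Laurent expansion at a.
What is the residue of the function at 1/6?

The residue is 37.

At the order-1 pole 1/6 set g(ξ) = (ξ - (1/6))*f(ξ) = 37.
Simple pole: residue = g(a) at a = 1/6, which is 37.


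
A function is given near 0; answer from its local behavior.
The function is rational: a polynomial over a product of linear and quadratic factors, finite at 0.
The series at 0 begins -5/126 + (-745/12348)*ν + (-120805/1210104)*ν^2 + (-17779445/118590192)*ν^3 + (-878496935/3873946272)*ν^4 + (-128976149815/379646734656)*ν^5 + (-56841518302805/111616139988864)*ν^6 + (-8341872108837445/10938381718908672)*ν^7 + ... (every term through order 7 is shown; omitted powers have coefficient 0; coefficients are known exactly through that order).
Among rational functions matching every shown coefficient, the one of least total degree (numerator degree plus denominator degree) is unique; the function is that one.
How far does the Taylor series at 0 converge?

The radius of convergence is -5/7 + (6/35)*sqrt(65).

No rational of total degree below 3 reproduces all 8 coefficients; solving the [0/3] Pade equations on them gives f(ν) = -1/(9*(ν - 2)*(ν**2 + 10*ν/7 - 7/5)), whose expansion matches every shown term.
Denominator factor (ν**2 + 10*ν/7 - 7/5): discriminant 1872/245, real irrational roots -5/7 + (6/35)*sqrt(65) and -5/7 - (6/35)*sqrt(65); poles of order 1, moduli -5/7 + (6/35)*sqrt(65) and 5/7 + (6/35)*sqrt(65).
Denominator factor (ν - 2): pole of order 1 at 2, modulus 2.
The radius of convergence is the smallest modulus among the singular points: -5/7 + (6/35)*sqrt(65).


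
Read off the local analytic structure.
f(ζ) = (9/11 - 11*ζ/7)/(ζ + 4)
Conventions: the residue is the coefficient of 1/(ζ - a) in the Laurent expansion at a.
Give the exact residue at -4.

The residue is 547/77.

At the order-1 pole -4 set g(ζ) = (ζ - (-4))*f(ζ) = 9/11 - 11*ζ/7.
Simple pole: residue = g(a) at a = -4, which is 547/77.


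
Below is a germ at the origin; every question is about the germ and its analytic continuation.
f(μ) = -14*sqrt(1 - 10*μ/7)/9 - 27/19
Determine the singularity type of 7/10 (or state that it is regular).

The point is an algebraic (square-root) branch point.

The term (-14/9)*sqrt(1 - μ/(7/10)) has argument 1 - 7/10/(7/10) = 0 at 7/10: a square-root (algebraic, two-sheeted) branch point; the remaining terms are analytic or single-valued there.


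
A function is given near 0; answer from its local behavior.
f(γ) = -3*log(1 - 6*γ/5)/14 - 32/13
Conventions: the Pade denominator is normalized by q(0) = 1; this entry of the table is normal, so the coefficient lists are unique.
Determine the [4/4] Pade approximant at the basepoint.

Taylor coefficients needed (expand at 0): a_0 = -32/13, a_1 = 9/35, a_2 = 27/175, a_3 = 108/875, a_4 = 486/4375, a_5 = 11664/109375, a_6 = 11664/109375, a_7 = 419904/3828125, a_8 = 314928/2734375.
Write the denominator as Q(γ) = 1 + q1*γ + q2*γ^2 + q3*γ^3 + q4*γ^4. Requiring Q*f - P = O(γ^9) with deg P <= 4 kills the coefficients of γ^5..γ^8 in Q*f:
  γ^5: a_5 + q1*a_4 + q2*a_3 + q3*a_2 + q4*a_1 = 0, i.e. 11664/109375 + (486/4375)*q1 + (108/875)*q2 + (27/175)*q3 + (9/35)*q4 = 0.
  γ^6: a_6 + q1*a_5 + q2*a_4 + q3*a_3 + q4*a_2 = 0, i.e. 11664/109375 + (11664/109375)*q1 + (486/4375)*q2 + (108/875)*q3 + (27/175)*q4 = 0.
  γ^7: a_7 + q1*a_6 + q2*a_5 + q3*a_4 + q4*a_3 = 0, i.e. 419904/3828125 + (11664/109375)*q1 + (11664/109375)*q2 + (486/4375)*q3 + (108/875)*q4 = 0.
  γ^8: a_8 + q1*a_7 + q2*a_6 + q3*a_5 + q4*a_4 = 0, i.e. 314928/2734375 + (419904/3828125)*q1 + (11664/109375)*q2 + (11664/109375)*q3 + (486/4375)*q4 = 0.
Solving this linear system: q1 = -12/5, q2 = 324/175, q3 = -432/875, q4 = 648/21875.
The numerator is Q*f truncated at degree 4: P0 = a_0 = -32/13; P1 = a_1 + q1*a_0 = 561/91; P2 = a_2 + q1*a_1 + q2*a_0 = -11421/2275; P3 = a_3 + q1*a_2 + q2*a_1 + q3*a_0 = 23004/15925; P4 = a_4 + q1*a_3 + q2*a_2 + q3*a_1 + q4*a_0 = -197802/1990625.

The Pade approximant has numerator coefficients [-32/13, 561/91, -11421/2275, 23004/15925, -197802/1990625]; denominator coefficients [1, -12/5, 324/175, -432/875, 648/21875].


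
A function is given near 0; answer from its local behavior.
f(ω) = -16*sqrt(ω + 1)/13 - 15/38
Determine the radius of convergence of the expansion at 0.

The radius of convergence is 1.

Branch term (-16/13)*sqrt(1 - ω/(-1)): its argument vanishes at ω = -1, a square-root branch point, modulus 1.
The radius of convergence is the smallest modulus among the singular points: 1.


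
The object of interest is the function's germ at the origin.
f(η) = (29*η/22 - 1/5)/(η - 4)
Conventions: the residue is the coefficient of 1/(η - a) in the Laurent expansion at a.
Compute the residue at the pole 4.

At the order-1 pole 4 set g(η) = (η - (4))*f(η) = 29*η/22 - 1/5.
Simple pole: residue = g(a) at a = 4, which is 279/55.

The residue is 279/55.


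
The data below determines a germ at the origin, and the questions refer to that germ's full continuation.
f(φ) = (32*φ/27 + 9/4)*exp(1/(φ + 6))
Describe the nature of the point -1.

The point is a regular point.

There is no denominator, hence no pole anywhere.
The essential point of exp(1/(φ - (-6))) is -6, not -1.
So the germ continues analytically to -1.


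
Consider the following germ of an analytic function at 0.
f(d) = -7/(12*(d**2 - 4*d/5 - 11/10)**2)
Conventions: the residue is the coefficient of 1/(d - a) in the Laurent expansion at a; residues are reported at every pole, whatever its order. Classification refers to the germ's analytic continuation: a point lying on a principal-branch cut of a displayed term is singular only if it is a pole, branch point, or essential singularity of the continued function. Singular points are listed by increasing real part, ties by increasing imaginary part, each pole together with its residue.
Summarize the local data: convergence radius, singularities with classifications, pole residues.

Denominator factor (d**2 - 4*d/5 - 11/10)^2: discriminant 126/25, real irrational roots 2/5 + (3/10)*sqrt(14) and 2/5 - (3/10)*sqrt(14); poles of order 2, moduli 2/5 + (3/10)*sqrt(14) and -2/5 + (3/10)*sqrt(14).
The radius of convergence is the smallest modulus among the singular points: -2/5 + (3/10)*sqrt(14).
The factor d**2 - 4*d/5 - 11/10 splits as (d - a)(d - a') with a = 2/5 - (3/10)*sqrt(14), a' = 2/5 + (3/10)*sqrt(14). At the order-2 pole a set g(d) = (d - a)^2*f(d) = [-7/12] / (d - a')^2.
Order-2 pole: residue = g'(a); g'(2/5 - (3/10)*sqrt(14)) = -(125/4536)*sqrt(14), so the residue is -(125/4536)*sqrt(14).
The factor d**2 - 4*d/5 - 11/10 splits as (d - a)(d - a') with a = 2/5 + (3/10)*sqrt(14), a' = 2/5 - (3/10)*sqrt(14). At the order-2 pole a set g(d) = (d - a)^2*f(d) = [-7/12] / (d - a')^2.
Order-2 pole: residue = g'(a); g'(2/5 + (3/10)*sqrt(14)) = (125/4536)*sqrt(14), so the residue is (125/4536)*sqrt(14).
List the singular points by increasing real part (a conjugate pair: the negative imaginary part first).

Radius of convergence at 0: -2/5 + (3/10)*sqrt(14).
At 2/5 - (3/10)*sqrt(14): a pole of order 2; residue -(125/4536)*sqrt(14).
At 2/5 + (3/10)*sqrt(14): a pole of order 2; residue (125/4536)*sqrt(14).
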